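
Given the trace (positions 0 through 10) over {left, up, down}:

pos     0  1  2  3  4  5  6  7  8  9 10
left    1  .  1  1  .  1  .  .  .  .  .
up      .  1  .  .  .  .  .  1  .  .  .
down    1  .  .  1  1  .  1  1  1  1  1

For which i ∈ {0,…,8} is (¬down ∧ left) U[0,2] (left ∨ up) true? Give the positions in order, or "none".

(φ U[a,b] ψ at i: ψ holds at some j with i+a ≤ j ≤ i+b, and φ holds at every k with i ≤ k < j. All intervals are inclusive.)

0, 1, 2, 3, 5, 7

Evaluate at each i in [0,8]:
  i=0: ✓ (rhs at j=0)
  i=1: ✓ (rhs at j=1)
  i=2: ✓ (rhs at j=2)
  i=3: ✓ (rhs at j=3)
  i=4: ✗ (lhs fails at k=4 before rhs at j=5)
  i=5: ✓ (rhs at j=5)
  i=6: ✗ (lhs fails at k=6 before rhs at j=7)
  i=7: ✓ (rhs at j=7)
  i=8: ✗ (no rhs in [8,10])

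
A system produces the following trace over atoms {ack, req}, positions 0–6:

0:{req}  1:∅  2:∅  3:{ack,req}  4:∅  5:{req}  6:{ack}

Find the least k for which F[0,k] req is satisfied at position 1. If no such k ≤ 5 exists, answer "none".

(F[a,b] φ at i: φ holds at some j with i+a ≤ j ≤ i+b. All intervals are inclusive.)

2

Scan j = 1,2,… for req:
  j=1: fails
  j=2: fails
  j=3: holds
First hit at j=3, so smallest k = 3-1 = 2.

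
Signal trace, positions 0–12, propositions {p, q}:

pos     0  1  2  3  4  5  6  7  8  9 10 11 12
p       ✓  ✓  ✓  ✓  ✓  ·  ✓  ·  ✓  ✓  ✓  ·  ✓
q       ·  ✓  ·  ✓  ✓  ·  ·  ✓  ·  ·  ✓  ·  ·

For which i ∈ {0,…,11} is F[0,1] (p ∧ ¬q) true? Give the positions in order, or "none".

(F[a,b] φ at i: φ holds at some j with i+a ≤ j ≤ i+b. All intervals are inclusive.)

0, 1, 2, 5, 6, 7, 8, 9, 11

Evaluate at each i in [0,11]:
  i=0: ✓ (witness j=0)
  i=1: ✓ (witness j=2)
  i=2: ✓ (witness j=2)
  i=3: ✗ (none in [3,4])
  i=4: ✗ (none in [4,5])
  i=5: ✓ (witness j=6)
  i=6: ✓ (witness j=6)
  i=7: ✓ (witness j=8)
  i=8: ✓ (witness j=8)
  i=9: ✓ (witness j=9)
  i=10: ✗ (none in [10,11])
  i=11: ✓ (witness j=12)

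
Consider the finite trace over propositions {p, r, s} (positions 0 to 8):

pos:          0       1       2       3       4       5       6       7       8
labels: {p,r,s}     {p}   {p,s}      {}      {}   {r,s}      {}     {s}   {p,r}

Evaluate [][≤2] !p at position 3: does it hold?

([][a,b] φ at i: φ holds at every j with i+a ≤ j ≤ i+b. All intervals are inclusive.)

Check !p at every j in [3,5]:
  j=3: true
  j=4: true
  j=5: true
All positions satisfy it → formula holds.

Yes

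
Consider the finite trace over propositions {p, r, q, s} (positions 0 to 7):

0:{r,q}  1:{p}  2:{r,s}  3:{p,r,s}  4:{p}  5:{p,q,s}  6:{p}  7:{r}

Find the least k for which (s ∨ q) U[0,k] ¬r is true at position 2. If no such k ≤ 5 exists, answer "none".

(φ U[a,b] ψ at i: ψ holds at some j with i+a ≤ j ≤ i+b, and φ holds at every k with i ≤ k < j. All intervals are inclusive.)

Need earliest j ≥ 2 with ¬r, and (s ∨ q) at every k in [2,j-1].
  j=2: rhs fails.
  j=3: rhs fails.
  j=4: rhs holds; lhs holds on [2,3]. k = 2.

2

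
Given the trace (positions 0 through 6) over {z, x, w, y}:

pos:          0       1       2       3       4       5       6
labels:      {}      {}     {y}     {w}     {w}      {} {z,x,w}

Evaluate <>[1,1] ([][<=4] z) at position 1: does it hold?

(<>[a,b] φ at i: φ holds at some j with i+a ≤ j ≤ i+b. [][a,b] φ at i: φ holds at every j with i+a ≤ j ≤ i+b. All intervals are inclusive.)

No

Check [][<=4] z at each j in [2,2]:
  j=2: fails at 2
No position in the window satisfies it → formula fails.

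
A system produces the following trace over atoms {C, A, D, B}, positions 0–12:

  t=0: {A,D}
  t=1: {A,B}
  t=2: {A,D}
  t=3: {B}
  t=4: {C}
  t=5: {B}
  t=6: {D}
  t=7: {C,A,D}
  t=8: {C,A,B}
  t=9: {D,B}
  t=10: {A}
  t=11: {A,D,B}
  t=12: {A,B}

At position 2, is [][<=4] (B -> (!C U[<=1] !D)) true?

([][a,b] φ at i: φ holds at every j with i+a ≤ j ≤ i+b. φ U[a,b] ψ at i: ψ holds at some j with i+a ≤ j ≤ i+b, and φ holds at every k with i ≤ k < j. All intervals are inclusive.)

Check (B -> (!C U[<=1] !D)) at every j in [2,6]:
  j=2: antecedent false → ✓
  j=3: antecedent true; consequent holds → ✓
  j=4: antecedent false → ✓
  j=5: antecedent true; consequent holds → ✓
  j=6: antecedent false → ✓
All positions satisfy it → formula holds.

Yes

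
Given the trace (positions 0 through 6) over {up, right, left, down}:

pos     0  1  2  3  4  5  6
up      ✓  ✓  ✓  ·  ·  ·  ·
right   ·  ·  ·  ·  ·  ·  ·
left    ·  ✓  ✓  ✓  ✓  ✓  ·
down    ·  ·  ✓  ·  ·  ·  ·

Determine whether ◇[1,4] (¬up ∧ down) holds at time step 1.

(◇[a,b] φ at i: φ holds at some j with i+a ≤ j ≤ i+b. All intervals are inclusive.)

Check (¬up ∧ down) at each j in [2,5]:
  j=2: false
  j=3: false
  j=4: false
  j=5: false
No position in the window satisfies it → formula fails.

False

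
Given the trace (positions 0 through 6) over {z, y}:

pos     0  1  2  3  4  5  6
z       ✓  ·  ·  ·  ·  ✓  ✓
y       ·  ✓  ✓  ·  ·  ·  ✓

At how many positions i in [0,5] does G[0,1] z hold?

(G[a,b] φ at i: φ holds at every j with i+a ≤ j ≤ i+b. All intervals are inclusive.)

Evaluate at each i in [0,5]:
  i=0: ✗ (fails at j=1)
  i=1: ✗ (fails at j=1)
  i=2: ✗ (fails at j=2)
  i=3: ✗ (fails at j=3)
  i=4: ✗ (fails at j=4)
  i=5: ✓ (all of [5,6])
Positions where it holds: {5} → 1.

1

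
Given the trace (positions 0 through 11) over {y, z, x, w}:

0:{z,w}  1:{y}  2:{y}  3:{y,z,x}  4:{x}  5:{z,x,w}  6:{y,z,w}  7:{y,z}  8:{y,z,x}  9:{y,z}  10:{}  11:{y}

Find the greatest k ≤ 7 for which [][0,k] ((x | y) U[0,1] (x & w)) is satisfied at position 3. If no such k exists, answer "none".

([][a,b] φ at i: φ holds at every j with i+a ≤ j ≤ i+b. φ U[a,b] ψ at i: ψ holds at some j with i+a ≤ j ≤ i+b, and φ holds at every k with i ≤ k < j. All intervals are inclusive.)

((x | y) U[0,1] (x & w)) must hold from j=3 onward; find where it first fails.
  j=3: fails → no k works.

none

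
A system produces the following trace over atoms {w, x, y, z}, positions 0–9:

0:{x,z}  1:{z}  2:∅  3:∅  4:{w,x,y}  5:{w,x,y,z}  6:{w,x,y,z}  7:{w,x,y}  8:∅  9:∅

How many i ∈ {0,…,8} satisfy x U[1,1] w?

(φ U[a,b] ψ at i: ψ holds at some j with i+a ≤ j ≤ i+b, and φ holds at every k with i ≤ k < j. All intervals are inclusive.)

3

Evaluate at each i in [0,8]:
  i=0: ✗ (no rhs in [1,1])
  i=1: ✗ (no rhs in [2,2])
  i=2: ✗ (no rhs in [3,3])
  i=3: ✗ (lhs fails at k=3 before rhs at j=4)
  i=4: ✓ (rhs at j=5; lhs holds on [4,4])
  i=5: ✓ (rhs at j=6; lhs holds on [5,5])
  i=6: ✓ (rhs at j=7; lhs holds on [6,6])
  i=7: ✗ (no rhs in [8,8])
  i=8: ✗ (no rhs in [9,9])
Positions where it holds: {4, 5, 6} → 3.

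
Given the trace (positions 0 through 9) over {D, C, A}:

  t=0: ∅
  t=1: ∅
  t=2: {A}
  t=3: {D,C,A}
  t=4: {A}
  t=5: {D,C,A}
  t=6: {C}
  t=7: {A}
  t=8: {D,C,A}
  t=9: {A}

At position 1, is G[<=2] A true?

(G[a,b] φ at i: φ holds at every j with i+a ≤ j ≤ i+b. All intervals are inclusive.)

False

Check A at every j in [1,3]:
  j=1: false
  j=2: true
  j=3: true
Fails at j=1 → formula fails.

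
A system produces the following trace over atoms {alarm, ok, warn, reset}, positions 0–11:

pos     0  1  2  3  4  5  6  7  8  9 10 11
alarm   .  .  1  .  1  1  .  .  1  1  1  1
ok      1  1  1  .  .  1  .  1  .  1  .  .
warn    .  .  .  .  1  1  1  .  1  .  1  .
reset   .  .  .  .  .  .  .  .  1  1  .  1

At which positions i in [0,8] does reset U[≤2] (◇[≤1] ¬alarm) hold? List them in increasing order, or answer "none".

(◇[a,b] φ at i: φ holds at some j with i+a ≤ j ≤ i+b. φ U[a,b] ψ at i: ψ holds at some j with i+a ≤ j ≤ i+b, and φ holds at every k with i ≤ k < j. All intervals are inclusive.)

Evaluate at each i in [0,8]:
  i=0: ✓ (rhs at j=0)
  i=1: ✓ (rhs at j=1)
  i=2: ✓ (rhs at j=2)
  i=3: ✓ (rhs at j=3)
  i=4: ✗ (lhs fails at k=4 before rhs at j=5)
  i=5: ✓ (rhs at j=5)
  i=6: ✓ (rhs at j=6)
  i=7: ✓ (rhs at j=7)
  i=8: ✗ (no rhs in [8,10])

0, 1, 2, 3, 5, 6, 7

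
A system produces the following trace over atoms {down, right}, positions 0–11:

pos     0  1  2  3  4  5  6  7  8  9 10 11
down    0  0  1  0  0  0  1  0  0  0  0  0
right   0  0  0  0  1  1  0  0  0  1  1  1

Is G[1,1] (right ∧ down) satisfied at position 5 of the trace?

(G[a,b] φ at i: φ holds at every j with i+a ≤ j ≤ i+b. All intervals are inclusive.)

Check (right ∧ down) at every j in [6,6]:
  j=6: false
Fails at j=6 → formula fails.

False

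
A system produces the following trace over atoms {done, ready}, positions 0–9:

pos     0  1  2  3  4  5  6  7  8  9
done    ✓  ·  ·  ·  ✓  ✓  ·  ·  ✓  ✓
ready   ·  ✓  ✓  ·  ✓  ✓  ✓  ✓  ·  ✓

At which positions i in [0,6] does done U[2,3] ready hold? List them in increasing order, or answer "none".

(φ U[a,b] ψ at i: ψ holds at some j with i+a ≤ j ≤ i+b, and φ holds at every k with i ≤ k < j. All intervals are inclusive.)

4

Evaluate at each i in [0,6]:
  i=0: ✗ (lhs fails at k=1 before rhs at j=2)
  i=1: ✗ (lhs fails at k=1 before rhs at j=4)
  i=2: ✗ (lhs fails at k=2 before rhs at j=4)
  i=3: ✗ (lhs fails at k=3 before rhs at j=5)
  i=4: ✓ (rhs at j=6; lhs holds on [4,5])
  i=5: ✗ (lhs fails at k=6 before rhs at j=7)
  i=6: ✗ (lhs fails at k=6 before rhs at j=9)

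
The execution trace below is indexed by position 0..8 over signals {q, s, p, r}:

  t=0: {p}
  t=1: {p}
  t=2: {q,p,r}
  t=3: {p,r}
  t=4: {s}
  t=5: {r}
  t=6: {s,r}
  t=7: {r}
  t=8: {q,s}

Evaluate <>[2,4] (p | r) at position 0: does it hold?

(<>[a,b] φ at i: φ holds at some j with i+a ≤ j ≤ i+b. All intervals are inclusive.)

Check (p | r) at each j in [2,4]:
  j=2: true
  j=3: true
  j=4: false
Found at j=2 → formula holds.

True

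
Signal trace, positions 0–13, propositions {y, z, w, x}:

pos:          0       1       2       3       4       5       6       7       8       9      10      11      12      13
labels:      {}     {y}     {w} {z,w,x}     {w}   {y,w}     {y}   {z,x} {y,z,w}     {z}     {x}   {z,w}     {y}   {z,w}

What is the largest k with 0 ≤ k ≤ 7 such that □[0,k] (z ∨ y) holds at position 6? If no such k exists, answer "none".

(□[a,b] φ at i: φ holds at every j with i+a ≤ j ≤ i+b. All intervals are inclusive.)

(z ∨ y) must hold from j=6 onward; find where it first fails.
  j=6: holds
  j=7: holds
  j=8: holds
  j=9: holds
  j=10: fails
Holds on [6,9], so largest k = 3.

3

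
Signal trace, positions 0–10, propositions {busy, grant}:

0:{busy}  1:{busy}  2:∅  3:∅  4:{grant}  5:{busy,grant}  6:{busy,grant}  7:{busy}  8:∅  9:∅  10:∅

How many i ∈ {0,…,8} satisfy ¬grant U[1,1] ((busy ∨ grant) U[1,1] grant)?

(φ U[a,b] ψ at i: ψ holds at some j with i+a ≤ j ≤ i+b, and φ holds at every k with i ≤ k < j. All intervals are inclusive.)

Evaluate at each i in [0,8]:
  i=0: ✗ (no rhs in [1,1])
  i=1: ✗ (no rhs in [2,2])
  i=2: ✗ (no rhs in [3,3])
  i=3: ✓ (rhs at j=4; lhs holds on [3,3])
  i=4: ✗ (lhs fails at k=4 before rhs at j=5)
  i=5: ✗ (no rhs in [6,6])
  i=6: ✗ (no rhs in [7,7])
  i=7: ✗ (no rhs in [8,8])
  i=8: ✗ (no rhs in [9,9])
Positions where it holds: {3} → 1.

1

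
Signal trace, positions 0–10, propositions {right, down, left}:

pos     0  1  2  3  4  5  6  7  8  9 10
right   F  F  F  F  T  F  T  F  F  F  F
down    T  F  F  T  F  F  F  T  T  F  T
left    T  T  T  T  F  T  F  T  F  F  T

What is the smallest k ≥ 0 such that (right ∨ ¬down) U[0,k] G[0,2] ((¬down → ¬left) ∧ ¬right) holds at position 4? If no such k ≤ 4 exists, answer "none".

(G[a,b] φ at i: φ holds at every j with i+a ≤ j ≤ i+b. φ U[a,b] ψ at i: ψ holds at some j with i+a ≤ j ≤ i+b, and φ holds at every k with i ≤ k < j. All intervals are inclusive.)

3

Need earliest j ≥ 4 with G[0,2] ((¬down → ¬left) ∧ ¬right), and (right ∨ ¬down) at every k in [4,j-1].
  j=4: rhs fails.
  j=5: rhs fails.
  j=6: rhs fails.
  j=7: rhs holds; lhs holds on [4,6]. k = 3.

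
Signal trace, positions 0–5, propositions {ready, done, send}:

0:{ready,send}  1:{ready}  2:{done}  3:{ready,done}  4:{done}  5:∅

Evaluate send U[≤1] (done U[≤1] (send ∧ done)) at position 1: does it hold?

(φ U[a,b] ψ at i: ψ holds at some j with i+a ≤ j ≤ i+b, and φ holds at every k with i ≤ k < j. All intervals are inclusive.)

Need some j in [1,2] with (done U[≤1] (send ∧ done)), and send at every k in [1,j-1].
  j=1: (done U[≤1] (send ∧ done)) — fails.
  j=2: (done U[≤1] (send ∧ done)) — fails.
No j in the window works → until fails.

Does not hold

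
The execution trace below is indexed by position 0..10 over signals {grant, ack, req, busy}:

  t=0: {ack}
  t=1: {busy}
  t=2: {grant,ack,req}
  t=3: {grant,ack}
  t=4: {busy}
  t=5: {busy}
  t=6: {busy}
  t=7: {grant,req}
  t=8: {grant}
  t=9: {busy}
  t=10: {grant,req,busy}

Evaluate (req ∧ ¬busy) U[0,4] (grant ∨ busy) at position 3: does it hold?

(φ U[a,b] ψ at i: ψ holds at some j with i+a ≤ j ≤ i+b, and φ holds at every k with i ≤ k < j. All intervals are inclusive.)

Need some j in [3,7] with (grant ∨ busy), and (req ∧ ¬busy) at every k in [3,j-1].
  j=3: (grant ∨ busy) holds; no prefix to check → satisfied.

True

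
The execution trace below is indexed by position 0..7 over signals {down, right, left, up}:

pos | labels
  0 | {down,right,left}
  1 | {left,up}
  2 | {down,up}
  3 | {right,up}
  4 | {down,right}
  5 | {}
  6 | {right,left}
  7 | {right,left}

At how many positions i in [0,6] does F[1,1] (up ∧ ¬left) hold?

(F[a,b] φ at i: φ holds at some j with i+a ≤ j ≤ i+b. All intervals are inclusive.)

Evaluate at each i in [0,6]:
  i=0: ✗ (none in [1,1])
  i=1: ✓ (witness j=2)
  i=2: ✓ (witness j=3)
  i=3: ✗ (none in [4,4])
  i=4: ✗ (none in [5,5])
  i=5: ✗ (none in [6,6])
  i=6: ✗ (none in [7,7])
Positions where it holds: {1, 2} → 2.

2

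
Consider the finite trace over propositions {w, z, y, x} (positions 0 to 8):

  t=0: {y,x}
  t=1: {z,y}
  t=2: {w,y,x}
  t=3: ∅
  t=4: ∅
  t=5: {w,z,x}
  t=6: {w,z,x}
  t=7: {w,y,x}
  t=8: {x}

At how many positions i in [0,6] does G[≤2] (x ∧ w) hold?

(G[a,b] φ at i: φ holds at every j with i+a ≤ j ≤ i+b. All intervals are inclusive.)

1

Evaluate at each i in [0,6]:
  i=0: ✗ (fails at j=0)
  i=1: ✗ (fails at j=1)
  i=2: ✗ (fails at j=3)
  i=3: ✗ (fails at j=3)
  i=4: ✗ (fails at j=4)
  i=5: ✓ (all of [5,7])
  i=6: ✗ (fails at j=8)
Positions where it holds: {5} → 1.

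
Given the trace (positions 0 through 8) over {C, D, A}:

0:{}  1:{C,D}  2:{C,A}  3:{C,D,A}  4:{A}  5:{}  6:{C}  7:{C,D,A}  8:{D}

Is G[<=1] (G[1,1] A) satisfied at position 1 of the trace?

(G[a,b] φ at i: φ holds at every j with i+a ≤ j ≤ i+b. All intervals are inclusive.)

True

Check G[1,1] A at every j in [1,2]:
  j=1: holds on [2,2]
  j=2: holds on [3,3]
All positions satisfy it → formula holds.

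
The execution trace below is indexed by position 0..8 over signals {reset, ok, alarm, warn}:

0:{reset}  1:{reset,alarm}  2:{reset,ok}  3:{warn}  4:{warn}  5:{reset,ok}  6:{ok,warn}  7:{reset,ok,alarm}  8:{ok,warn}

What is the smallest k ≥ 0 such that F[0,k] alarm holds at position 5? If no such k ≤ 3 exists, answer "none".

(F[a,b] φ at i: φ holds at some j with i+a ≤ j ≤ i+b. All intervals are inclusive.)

2

Scan j = 5,6,… for alarm:
  j=5: fails
  j=6: fails
  j=7: holds
First hit at j=7, so smallest k = 7-5 = 2.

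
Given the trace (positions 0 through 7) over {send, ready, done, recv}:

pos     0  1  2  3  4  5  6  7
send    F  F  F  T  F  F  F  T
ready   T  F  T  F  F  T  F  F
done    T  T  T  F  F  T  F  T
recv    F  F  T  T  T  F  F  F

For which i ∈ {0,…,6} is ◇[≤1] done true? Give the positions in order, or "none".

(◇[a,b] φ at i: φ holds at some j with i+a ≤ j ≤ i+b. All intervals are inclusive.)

Evaluate at each i in [0,6]:
  i=0: ✓ (witness j=0)
  i=1: ✓ (witness j=1)
  i=2: ✓ (witness j=2)
  i=3: ✗ (none in [3,4])
  i=4: ✓ (witness j=5)
  i=5: ✓ (witness j=5)
  i=6: ✓ (witness j=7)

0, 1, 2, 4, 5, 6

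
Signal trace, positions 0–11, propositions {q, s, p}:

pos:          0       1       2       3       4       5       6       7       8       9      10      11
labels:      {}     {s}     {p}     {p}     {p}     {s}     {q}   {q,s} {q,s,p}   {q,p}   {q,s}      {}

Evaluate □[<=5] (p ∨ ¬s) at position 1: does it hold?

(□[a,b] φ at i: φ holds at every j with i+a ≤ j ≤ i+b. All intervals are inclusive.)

Check (p ∨ ¬s) at every j in [1,6]:
  j=1: false
  j=2: true
  j=3: true
  j=4: true
  j=5: false
  j=6: true
Fails at j=1 → formula fails.

Does not hold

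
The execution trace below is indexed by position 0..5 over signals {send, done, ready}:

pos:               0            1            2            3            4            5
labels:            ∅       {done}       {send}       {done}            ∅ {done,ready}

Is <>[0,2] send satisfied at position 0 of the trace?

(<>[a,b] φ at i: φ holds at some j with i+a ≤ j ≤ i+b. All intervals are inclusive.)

Holds

Check send at each j in [0,2]:
  j=0: false
  j=1: false
  j=2: true
Found at j=2 → formula holds.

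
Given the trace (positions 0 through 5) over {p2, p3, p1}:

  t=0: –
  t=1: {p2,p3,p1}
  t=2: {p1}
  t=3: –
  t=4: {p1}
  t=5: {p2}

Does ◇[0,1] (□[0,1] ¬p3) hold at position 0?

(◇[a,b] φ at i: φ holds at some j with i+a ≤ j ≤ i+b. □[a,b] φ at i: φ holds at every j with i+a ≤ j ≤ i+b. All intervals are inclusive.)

Check □[0,1] ¬p3 at each j in [0,1]:
  j=0: fails at 1
  j=1: fails at 1
No position in the window satisfies it → formula fails.

No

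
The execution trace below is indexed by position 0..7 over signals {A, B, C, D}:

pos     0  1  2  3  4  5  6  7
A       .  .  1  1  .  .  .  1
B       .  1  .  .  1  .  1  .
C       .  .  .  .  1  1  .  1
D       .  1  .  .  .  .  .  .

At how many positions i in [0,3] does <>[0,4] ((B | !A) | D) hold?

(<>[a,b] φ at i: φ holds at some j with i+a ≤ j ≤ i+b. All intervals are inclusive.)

4

Evaluate at each i in [0,3]:
  i=0: ✓ (witness j=0)
  i=1: ✓ (witness j=1)
  i=2: ✓ (witness j=4)
  i=3: ✓ (witness j=4)
Positions where it holds: {0, 1, 2, 3} → 4.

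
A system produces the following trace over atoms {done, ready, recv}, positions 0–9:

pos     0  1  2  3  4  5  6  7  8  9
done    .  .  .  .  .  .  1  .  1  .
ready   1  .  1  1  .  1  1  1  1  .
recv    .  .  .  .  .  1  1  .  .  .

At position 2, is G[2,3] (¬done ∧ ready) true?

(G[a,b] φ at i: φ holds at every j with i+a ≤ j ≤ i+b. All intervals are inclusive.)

Check (¬done ∧ ready) at every j in [4,5]:
  j=4: false
  j=5: true
Fails at j=4 → formula fails.

No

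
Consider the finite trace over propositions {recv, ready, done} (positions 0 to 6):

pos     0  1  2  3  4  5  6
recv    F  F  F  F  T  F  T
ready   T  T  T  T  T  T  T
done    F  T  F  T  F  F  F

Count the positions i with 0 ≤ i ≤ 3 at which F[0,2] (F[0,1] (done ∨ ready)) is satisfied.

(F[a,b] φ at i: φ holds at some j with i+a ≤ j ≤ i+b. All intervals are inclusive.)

4

Evaluate at each i in [0,3]:
  i=0: ✓ (witness j=0)
  i=1: ✓ (witness j=1)
  i=2: ✓ (witness j=2)
  i=3: ✓ (witness j=3)
Positions where it holds: {0, 1, 2, 3} → 4.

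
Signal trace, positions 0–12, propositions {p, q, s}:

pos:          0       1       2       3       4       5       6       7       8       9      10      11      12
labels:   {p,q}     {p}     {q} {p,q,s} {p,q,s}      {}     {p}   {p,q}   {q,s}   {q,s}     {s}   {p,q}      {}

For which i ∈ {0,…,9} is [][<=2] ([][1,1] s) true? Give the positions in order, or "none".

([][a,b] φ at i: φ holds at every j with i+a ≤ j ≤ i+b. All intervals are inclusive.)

7

Evaluate at each i in [0,9]:
  i=0: ✗ (fails at j=0)
  i=1: ✗ (fails at j=1)
  i=2: ✗ (fails at j=4)
  i=3: ✗ (fails at j=4)
  i=4: ✗ (fails at j=4)
  i=5: ✗ (fails at j=5)
  i=6: ✗ (fails at j=6)
  i=7: ✓ (all of [7,9])
  i=8: ✗ (fails at j=10)
  i=9: ✗ (fails at j=10)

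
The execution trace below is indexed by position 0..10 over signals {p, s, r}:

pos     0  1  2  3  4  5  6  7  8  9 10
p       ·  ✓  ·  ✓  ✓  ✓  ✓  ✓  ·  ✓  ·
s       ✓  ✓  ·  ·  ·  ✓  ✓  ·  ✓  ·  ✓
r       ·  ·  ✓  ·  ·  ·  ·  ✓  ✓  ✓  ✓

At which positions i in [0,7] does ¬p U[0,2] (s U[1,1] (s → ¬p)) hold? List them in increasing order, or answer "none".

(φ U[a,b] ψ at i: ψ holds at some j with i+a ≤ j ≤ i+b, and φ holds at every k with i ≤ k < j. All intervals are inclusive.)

Evaluate at each i in [0,7]:
  i=0: ✓ (rhs at j=1; lhs holds on [0,0])
  i=1: ✓ (rhs at j=1)
  i=2: ✗ (no rhs in [2,4])
  i=3: ✗ (no rhs in [3,5])
  i=4: ✗ (lhs fails at k=4 before rhs at j=6)
  i=5: ✗ (lhs fails at k=5 before rhs at j=6)
  i=6: ✓ (rhs at j=6)
  i=7: ✗ (lhs fails at k=7 before rhs at j=8)

0, 1, 6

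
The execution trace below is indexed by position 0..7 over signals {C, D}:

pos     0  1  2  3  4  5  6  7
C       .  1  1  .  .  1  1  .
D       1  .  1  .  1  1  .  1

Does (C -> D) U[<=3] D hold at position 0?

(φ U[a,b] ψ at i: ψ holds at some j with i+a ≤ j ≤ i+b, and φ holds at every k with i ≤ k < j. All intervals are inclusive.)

Need some j in [0,3] with D, and (C -> D) at every k in [0,j-1].
  j=0: D holds; no prefix to check → satisfied.

True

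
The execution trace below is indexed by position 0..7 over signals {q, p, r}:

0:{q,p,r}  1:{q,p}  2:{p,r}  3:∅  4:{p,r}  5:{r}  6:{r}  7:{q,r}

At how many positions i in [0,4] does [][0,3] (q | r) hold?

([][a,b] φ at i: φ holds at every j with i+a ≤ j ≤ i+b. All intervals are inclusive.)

Evaluate at each i in [0,4]:
  i=0: ✗ (fails at j=3)
  i=1: ✗ (fails at j=3)
  i=2: ✗ (fails at j=3)
  i=3: ✗ (fails at j=3)
  i=4: ✓ (all of [4,7])
Positions where it holds: {4} → 1.

1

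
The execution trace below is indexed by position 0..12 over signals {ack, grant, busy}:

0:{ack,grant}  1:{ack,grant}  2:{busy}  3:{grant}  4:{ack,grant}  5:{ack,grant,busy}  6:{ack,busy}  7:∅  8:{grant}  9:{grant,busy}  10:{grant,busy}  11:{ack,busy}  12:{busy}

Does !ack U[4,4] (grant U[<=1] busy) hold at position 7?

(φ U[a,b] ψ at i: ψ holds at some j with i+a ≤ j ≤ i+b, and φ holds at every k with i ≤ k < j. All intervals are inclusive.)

Need some j in [11,11] with (grant U[<=1] busy), and !ack at every k in [7,j-1].
  j=11: (grant U[<=1] busy) holds; !ack holds at every k in [7,10] → satisfied.

True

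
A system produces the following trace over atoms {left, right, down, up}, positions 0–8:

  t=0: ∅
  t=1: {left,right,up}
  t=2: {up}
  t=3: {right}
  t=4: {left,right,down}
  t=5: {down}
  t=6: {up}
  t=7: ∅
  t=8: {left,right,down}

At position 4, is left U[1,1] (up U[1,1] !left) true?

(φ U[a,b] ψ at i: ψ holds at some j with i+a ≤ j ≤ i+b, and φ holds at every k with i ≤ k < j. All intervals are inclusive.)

No

Need some j in [5,5] with (up U[1,1] !left), and left at every k in [4,j-1].
  j=5: (up U[1,1] !left) — fails.
No j in the window works → until fails.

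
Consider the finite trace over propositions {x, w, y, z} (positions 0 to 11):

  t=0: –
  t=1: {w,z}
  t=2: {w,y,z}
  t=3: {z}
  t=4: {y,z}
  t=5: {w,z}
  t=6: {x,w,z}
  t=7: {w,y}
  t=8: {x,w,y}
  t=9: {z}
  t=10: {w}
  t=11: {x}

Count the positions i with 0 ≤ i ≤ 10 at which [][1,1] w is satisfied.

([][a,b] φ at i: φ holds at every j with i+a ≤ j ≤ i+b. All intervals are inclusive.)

7

Evaluate at each i in [0,10]:
  i=0: ✓ (all of [1,1])
  i=1: ✓ (all of [2,2])
  i=2: ✗ (fails at j=3)
  i=3: ✗ (fails at j=4)
  i=4: ✓ (all of [5,5])
  i=5: ✓ (all of [6,6])
  i=6: ✓ (all of [7,7])
  i=7: ✓ (all of [8,8])
  i=8: ✗ (fails at j=9)
  i=9: ✓ (all of [10,10])
  i=10: ✗ (fails at j=11)
Positions where it holds: {0, 1, 4, 5, 6, 7, 9} → 7.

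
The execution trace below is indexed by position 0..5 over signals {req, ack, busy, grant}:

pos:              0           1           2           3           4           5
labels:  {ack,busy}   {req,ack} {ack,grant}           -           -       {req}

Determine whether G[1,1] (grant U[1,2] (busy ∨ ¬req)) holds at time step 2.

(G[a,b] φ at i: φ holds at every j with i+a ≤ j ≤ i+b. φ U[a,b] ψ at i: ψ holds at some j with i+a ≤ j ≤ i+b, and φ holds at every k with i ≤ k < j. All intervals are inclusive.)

False

Check (grant U[1,2] (busy ∨ ¬req)) at every j in [3,3]:
  j=3: fails
Fails at j=3 → formula fails.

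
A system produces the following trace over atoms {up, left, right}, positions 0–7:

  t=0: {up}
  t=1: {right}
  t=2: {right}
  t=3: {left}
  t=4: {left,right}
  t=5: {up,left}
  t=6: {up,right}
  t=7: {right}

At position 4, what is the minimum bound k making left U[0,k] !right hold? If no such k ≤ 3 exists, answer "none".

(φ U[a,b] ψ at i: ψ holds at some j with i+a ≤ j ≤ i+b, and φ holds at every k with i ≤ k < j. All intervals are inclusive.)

Need earliest j ≥ 4 with !right, and left at every k in [4,j-1].
  j=4: rhs fails.
  j=5: rhs holds; lhs holds on [4,4]. k = 1.

1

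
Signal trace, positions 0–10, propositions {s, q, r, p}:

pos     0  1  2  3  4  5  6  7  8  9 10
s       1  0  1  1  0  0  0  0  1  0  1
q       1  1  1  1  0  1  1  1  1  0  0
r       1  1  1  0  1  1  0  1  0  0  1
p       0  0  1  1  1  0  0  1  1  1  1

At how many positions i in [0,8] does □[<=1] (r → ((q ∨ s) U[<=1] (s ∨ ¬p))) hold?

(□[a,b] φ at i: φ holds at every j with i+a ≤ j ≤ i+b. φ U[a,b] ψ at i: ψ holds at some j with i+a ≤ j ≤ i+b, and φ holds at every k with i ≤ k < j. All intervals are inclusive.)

Evaluate at each i in [0,8]:
  i=0: ✓ (all of [0,1])
  i=1: ✓ (all of [1,2])
  i=2: ✓ (all of [2,3])
  i=3: ✗ (fails at j=4)
  i=4: ✗ (fails at j=4)
  i=5: ✓ (all of [5,6])
  i=6: ✓ (all of [6,7])
  i=7: ✓ (all of [7,8])
  i=8: ✓ (all of [8,9])
Positions where it holds: {0, 1, 2, 5, 6, 7, 8} → 7.

7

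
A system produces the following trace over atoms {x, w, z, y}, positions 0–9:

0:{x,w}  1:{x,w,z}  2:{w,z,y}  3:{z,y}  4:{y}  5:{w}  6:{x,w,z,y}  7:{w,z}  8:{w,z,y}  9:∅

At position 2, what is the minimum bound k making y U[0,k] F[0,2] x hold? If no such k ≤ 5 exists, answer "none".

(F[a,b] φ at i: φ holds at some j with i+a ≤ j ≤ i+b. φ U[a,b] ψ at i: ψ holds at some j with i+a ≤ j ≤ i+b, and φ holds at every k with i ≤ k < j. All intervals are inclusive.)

Need earliest j ≥ 2 with F[0,2] x, and y at every k in [2,j-1].
  j=2: rhs fails.
  j=3: rhs fails.
  j=4: rhs holds; lhs holds on [2,3]. k = 2.

2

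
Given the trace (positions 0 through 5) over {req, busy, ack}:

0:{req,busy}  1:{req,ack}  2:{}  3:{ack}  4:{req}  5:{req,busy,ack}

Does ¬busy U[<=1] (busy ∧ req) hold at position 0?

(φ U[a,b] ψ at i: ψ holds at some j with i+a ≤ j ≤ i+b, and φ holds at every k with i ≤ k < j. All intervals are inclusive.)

True

Need some j in [0,1] with (busy ∧ req), and ¬busy at every k in [0,j-1].
  j=0: (busy ∧ req) holds; no prefix to check → satisfied.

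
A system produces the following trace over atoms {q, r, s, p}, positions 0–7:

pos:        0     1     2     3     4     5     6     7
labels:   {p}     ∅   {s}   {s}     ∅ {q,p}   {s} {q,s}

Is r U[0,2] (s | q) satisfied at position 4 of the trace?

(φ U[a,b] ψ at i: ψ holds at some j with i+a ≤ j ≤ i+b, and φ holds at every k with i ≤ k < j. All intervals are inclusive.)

Does not hold

Need some j in [4,6] with (s | q), and r at every k in [4,j-1].
  j=4: (s | q) false.
  j=5: (s | q) holds, but r fails at k=4 → not this j.
  j=6: (s | q) holds, but r fails at k=4 → not this j.
No j in the window works → until fails.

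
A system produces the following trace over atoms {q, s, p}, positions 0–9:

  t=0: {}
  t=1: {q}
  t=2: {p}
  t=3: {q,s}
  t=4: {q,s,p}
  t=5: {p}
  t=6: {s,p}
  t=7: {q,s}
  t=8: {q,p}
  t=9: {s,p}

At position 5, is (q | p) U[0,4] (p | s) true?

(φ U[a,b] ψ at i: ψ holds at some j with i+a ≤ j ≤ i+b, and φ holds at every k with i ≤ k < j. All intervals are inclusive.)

Need some j in [5,9] with (p | s), and (q | p) at every k in [5,j-1].
  j=5: (p | s) holds; no prefix to check → satisfied.

Yes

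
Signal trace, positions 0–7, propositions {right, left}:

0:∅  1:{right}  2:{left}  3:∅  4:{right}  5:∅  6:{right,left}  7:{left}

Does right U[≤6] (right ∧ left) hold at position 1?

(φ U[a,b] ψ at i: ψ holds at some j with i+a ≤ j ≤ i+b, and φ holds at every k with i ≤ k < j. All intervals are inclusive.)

Does not hold

Need some j in [1,7] with (right ∧ left), and right at every k in [1,j-1].
  j=1: (right ∧ left) false.
  j=2: (right ∧ left) false.
  j=3: (right ∧ left) false.
  j=4: (right ∧ left) false.
  j=5: (right ∧ left) false.
  j=6: (right ∧ left) holds, but right fails at k=2 → not this j.
  j=7: (right ∧ left) false.
No j in the window works → until fails.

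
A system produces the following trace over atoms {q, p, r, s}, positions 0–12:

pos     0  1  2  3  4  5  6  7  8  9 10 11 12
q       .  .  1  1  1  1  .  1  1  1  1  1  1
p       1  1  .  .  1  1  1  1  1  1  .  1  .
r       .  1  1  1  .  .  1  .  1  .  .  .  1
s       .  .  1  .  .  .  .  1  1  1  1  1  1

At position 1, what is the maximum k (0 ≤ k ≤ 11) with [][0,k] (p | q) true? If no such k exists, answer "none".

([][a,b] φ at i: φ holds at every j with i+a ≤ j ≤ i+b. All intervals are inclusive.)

11

(p | q) must hold from j=1 onward; find where it first fails.
  j=1: holds
  j=2: holds
  j=3: holds
  j=4: holds
  j=5: holds
  j=6: holds
  j=7: holds
  j=8: holds
  j=9: holds
  j=10: holds
  j=11: holds
  j=12: holds
Holds through j=12; largest k = 11.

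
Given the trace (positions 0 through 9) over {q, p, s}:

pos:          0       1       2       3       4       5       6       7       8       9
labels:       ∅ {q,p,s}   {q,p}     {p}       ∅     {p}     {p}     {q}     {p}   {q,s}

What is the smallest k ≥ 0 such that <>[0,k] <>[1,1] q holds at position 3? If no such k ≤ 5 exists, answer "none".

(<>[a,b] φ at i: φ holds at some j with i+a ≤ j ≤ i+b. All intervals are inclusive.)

Scan j = 3,4,… for <>[1,1] q:
  j=3: fails
  j=4: fails
  j=5: fails
  j=6: holds
First hit at j=6, so smallest k = 6-3 = 3.

3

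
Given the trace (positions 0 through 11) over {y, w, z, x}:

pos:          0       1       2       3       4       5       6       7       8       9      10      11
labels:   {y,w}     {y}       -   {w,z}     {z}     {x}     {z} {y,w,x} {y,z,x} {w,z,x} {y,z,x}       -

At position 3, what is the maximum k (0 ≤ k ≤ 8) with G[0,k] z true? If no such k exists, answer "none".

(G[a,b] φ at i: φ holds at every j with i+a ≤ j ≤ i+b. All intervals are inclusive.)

z must hold from j=3 onward; find where it first fails.
  j=3: holds
  j=4: holds
  j=5: fails
Holds on [3,4], so largest k = 1.

1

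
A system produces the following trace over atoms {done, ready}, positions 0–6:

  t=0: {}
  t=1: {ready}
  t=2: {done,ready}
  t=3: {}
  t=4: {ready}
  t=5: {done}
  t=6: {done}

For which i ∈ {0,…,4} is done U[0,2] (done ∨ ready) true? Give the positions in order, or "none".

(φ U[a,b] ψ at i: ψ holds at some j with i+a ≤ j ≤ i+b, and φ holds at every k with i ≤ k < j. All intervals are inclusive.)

Evaluate at each i in [0,4]:
  i=0: ✗ (lhs fails at k=0 before rhs at j=1)
  i=1: ✓ (rhs at j=1)
  i=2: ✓ (rhs at j=2)
  i=3: ✗ (lhs fails at k=3 before rhs at j=4)
  i=4: ✓ (rhs at j=4)

1, 2, 4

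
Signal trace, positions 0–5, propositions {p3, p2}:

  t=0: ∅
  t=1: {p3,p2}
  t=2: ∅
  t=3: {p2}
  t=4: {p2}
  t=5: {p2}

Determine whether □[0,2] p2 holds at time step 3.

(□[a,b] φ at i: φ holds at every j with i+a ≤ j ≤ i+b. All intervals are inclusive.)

True

Check p2 at every j in [3,5]:
  j=3: true
  j=4: true
  j=5: true
All positions satisfy it → formula holds.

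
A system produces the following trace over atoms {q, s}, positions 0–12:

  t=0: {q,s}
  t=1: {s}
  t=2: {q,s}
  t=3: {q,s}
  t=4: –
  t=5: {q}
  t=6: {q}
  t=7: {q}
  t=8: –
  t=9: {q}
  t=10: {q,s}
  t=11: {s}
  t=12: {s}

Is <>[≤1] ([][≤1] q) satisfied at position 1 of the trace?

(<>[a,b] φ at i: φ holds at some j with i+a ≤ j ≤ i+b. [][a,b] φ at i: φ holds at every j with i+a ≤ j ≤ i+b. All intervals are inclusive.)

Check [][≤1] q at each j in [1,2]:
  j=1: fails at 1
  j=2: holds on [2,3]
Found at j=2 → formula holds.

Holds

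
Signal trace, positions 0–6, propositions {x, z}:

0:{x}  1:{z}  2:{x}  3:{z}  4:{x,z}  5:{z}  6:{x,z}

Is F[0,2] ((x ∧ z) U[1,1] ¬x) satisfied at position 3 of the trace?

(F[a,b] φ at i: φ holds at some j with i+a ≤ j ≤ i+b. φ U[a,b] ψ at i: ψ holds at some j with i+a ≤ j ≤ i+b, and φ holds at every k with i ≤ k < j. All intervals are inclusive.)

Check ((x ∧ z) U[1,1] ¬x) at each j in [3,5]:
  j=3: fails
  j=4: holds
  j=5: fails
Found at j=4 → formula holds.

Holds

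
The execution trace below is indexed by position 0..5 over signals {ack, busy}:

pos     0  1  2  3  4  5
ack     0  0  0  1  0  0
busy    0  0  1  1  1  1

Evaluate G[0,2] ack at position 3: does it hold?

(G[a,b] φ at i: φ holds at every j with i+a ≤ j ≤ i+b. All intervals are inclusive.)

Check ack at every j in [3,5]:
  j=3: true
  j=4: false
  j=5: false
Fails at j=4 → formula fails.

Does not hold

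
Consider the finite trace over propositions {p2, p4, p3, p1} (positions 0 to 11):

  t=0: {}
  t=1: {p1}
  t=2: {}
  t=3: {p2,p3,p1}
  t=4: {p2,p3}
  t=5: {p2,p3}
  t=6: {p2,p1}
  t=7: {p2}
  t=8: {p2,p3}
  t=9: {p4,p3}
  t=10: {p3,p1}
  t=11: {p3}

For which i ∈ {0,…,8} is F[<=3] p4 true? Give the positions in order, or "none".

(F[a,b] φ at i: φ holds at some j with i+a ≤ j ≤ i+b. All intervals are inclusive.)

6, 7, 8

Evaluate at each i in [0,8]:
  i=0: ✗ (none in [0,3])
  i=1: ✗ (none in [1,4])
  i=2: ✗ (none in [2,5])
  i=3: ✗ (none in [3,6])
  i=4: ✗ (none in [4,7])
  i=5: ✗ (none in [5,8])
  i=6: ✓ (witness j=9)
  i=7: ✓ (witness j=9)
  i=8: ✓ (witness j=9)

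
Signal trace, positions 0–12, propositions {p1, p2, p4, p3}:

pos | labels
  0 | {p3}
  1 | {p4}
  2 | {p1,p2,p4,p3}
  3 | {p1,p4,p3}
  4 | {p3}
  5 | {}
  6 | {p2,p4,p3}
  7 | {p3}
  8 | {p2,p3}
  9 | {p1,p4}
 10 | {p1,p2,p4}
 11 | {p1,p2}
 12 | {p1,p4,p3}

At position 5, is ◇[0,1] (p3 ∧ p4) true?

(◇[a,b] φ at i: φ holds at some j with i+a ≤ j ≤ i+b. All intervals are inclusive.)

Check (p3 ∧ p4) at each j in [5,6]:
  j=5: false
  j=6: true
Found at j=6 → formula holds.

Holds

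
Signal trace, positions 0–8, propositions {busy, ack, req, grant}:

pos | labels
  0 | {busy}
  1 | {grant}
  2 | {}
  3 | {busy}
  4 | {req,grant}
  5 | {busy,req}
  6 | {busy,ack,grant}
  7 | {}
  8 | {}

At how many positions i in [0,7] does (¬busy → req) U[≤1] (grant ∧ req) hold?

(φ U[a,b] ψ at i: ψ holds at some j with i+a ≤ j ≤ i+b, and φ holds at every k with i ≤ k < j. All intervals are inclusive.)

Evaluate at each i in [0,7]:
  i=0: ✗ (no rhs in [0,1])
  i=1: ✗ (no rhs in [1,2])
  i=2: ✗ (no rhs in [2,3])
  i=3: ✓ (rhs at j=4; lhs holds on [3,3])
  i=4: ✓ (rhs at j=4)
  i=5: ✗ (no rhs in [5,6])
  i=6: ✗ (no rhs in [6,7])
  i=7: ✗ (no rhs in [7,8])
Positions where it holds: {3, 4} → 2.

2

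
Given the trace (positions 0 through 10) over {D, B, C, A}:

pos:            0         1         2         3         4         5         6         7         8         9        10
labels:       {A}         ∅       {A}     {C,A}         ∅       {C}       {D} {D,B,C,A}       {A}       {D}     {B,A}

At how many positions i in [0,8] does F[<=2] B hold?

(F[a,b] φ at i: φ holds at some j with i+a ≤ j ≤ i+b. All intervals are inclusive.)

4

Evaluate at each i in [0,8]:
  i=0: ✗ (none in [0,2])
  i=1: ✗ (none in [1,3])
  i=2: ✗ (none in [2,4])
  i=3: ✗ (none in [3,5])
  i=4: ✗ (none in [4,6])
  i=5: ✓ (witness j=7)
  i=6: ✓ (witness j=7)
  i=7: ✓ (witness j=7)
  i=8: ✓ (witness j=10)
Positions where it holds: {5, 6, 7, 8} → 4.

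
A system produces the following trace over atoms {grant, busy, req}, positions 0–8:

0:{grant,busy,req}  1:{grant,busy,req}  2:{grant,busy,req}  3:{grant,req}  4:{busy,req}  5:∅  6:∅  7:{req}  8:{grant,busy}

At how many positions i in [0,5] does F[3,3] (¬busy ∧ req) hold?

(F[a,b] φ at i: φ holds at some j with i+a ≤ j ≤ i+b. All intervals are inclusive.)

Evaluate at each i in [0,5]:
  i=0: ✓ (witness j=3)
  i=1: ✗ (none in [4,4])
  i=2: ✗ (none in [5,5])
  i=3: ✗ (none in [6,6])
  i=4: ✓ (witness j=7)
  i=5: ✗ (none in [8,8])
Positions where it holds: {0, 4} → 2.

2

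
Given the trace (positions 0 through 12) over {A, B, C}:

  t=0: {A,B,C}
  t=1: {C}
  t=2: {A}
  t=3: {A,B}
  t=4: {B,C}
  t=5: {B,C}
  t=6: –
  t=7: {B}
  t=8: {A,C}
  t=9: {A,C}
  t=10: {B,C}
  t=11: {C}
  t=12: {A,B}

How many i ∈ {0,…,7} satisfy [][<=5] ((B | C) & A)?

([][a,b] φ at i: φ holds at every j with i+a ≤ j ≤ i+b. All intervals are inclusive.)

0

Evaluate at each i in [0,7]:
  i=0: ✗ (fails at j=1)
  i=1: ✗ (fails at j=1)
  i=2: ✗ (fails at j=2)
  i=3: ✗ (fails at j=4)
  i=4: ✗ (fails at j=4)
  i=5: ✗ (fails at j=5)
  i=6: ✗ (fails at j=6)
  i=7: ✗ (fails at j=7)
Positions where it holds: {} → 0.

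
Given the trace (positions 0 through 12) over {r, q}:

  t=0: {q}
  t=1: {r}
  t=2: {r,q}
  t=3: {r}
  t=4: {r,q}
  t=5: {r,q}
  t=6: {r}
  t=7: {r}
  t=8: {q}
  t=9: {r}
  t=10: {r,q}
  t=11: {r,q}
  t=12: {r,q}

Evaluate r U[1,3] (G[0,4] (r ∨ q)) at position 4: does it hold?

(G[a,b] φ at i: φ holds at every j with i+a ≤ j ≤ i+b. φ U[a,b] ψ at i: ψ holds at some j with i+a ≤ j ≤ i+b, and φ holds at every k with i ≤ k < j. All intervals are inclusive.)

Need some j in [5,7] with G[0,4] (r ∨ q), and r at every k in [4,j-1].
  j=5: G[0,4] (r ∨ q) holds; r holds at every k in [4,4] → satisfied.

True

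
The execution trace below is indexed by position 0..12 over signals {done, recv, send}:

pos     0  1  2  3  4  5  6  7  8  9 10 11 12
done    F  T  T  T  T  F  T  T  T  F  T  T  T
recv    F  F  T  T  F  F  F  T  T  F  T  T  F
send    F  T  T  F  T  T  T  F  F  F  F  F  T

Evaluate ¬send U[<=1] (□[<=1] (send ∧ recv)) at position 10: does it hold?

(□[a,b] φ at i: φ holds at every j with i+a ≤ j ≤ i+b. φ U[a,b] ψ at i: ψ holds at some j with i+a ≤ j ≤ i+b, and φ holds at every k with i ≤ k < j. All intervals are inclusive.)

False

Need some j in [10,11] with □[<=1] (send ∧ recv), and ¬send at every k in [10,j-1].
  j=10: □[<=1] (send ∧ recv) — fails at 10.
  j=11: □[<=1] (send ∧ recv) — fails at 11.
No j in the window works → until fails.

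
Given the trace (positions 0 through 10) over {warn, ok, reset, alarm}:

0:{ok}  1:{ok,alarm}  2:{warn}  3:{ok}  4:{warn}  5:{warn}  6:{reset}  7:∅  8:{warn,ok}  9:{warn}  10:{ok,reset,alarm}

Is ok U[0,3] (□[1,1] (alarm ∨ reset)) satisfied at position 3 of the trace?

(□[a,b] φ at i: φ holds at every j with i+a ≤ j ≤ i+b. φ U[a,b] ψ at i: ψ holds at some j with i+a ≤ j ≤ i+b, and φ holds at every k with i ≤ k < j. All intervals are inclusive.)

No

Need some j in [3,6] with □[1,1] (alarm ∨ reset), and ok at every k in [3,j-1].
  j=3: □[1,1] (alarm ∨ reset) — fails at 4.
  j=4: □[1,1] (alarm ∨ reset) — fails at 5.
  j=5: □[1,1] (alarm ∨ reset) holds, but ok fails at k=4 → not this j.
  j=6: □[1,1] (alarm ∨ reset) — fails at 7.
No j in the window works → until fails.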